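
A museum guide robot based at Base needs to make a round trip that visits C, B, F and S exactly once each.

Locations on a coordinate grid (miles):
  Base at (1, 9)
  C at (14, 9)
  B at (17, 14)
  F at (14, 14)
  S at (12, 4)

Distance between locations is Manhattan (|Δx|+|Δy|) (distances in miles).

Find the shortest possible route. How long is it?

Minimum total distance: 52 miles.

With 4 stops there are 4!/2 = 12 distinct round trips (a route and its reverse cost the same).
Base→C→B→F→S→Base: 13+8+3+12+16 = 52
Base→C→B→S→F→Base: 13+8+15+12+18 = 66
Base→C→F→B→S→Base: 13+5+3+15+16 = 52
Base→C→F→S→B→Base: 13+5+12+15+21 = 66
Base→C→S→B→F→Base: 13+7+15+3+18 = 56
Base→C→S→F→B→Base: 13+7+12+3+21 = 56
Base→B→C→F→S→Base: 21+8+5+12+16 = 62
Base→B→C→S→F→Base: 21+8+7+12+18 = 66
Base→B→F→C→S→Base: 21+3+5+7+16 = 52
Base→B→S→C→F→Base: 21+15+7+5+18 = 66
Base→F→C→B→S→Base: 18+5+8+15+16 = 62
Base→F→B→C→S→Base: 18+3+8+7+16 = 52
The minimum is 52.
One optimal route: Base → C → B → F → S → Base (or its reverse).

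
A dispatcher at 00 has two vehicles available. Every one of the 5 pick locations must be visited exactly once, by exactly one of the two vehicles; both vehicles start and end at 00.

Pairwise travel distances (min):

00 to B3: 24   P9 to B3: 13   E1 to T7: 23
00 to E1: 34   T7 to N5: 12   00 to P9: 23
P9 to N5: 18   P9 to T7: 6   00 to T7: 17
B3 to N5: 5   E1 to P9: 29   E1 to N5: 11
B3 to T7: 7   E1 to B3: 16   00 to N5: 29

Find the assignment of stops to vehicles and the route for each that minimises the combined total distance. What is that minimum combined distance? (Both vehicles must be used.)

120 min — the smallest possible combined total.

There are 2^4 − 1 = 15 ways to divide the 5 stops into two non-empty groups. For each, the best each vehicle can do is its own shortest tour through its group:
  {E1} + {P9, B3, T7, N5}: 68 + 70 = 138
  {P9} + {E1, B3, T7, N5}: 46 + 74 = 120
  {E1, P9} + {B3, T7, N5}: 86 + 58 = 144
  {B3} + {E1, P9, T7, N5}: 48 + 86 = 134
  {E1, B3} + {P9, T7, N5}: 74 + 70 = 144
  {P9, B3} + {E1, T7, N5}: 60 + 74 = 134
  … (15 splits in total)
Best: vehicle 1 00 → P9 → 00 = 46; vehicle 2 00 → E1 → N5 → B3 → T7 → 00 = 74; combined 120.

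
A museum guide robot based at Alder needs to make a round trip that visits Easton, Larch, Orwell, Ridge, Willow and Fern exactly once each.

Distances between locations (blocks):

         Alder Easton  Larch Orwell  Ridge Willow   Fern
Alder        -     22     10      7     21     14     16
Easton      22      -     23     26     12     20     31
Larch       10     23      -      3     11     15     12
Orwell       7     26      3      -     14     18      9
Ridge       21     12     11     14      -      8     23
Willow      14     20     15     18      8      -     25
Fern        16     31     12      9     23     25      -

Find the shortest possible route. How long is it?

There are 360 distinct closed tours to check (reversals are equivalent).
Alder-Easton-Larch-Orwell-Ridge-Willow-Fern-Alder: 22+23+3+14+8+25+16 = 111
Alder-Easton-Larch-Orwell-Ridge-Fern-Willow-Alder: 22+23+3+14+23+25+14 = 124
Alder-Easton-Larch-Orwell-Willow-Ridge-Fern-Alder: 22+23+3+18+8+23+16 = 113
Alder-Easton-Larch-Orwell-Willow-Fern-Ridge-Alder: 22+23+3+18+25+23+21 = 135
Alder-Easton-Larch-Orwell-Fern-Ridge-Willow-Alder: 22+23+3+9+23+8+14 = 102
Alder-Easton-Larch-Orwell-Fern-Willow-Ridge-Alder: 22+23+3+9+25+8+21 = 111
Alder-Easton-Larch-Ridge-Orwell-Willow-Fern-Alder: 22+23+11+14+18+25+16 = 129
Alder-Easton-Larch-Ridge-Orwell-Fern-Willow-Alder: 22+23+11+14+9+25+14 = 118
… (352 more)
Alder-Easton-Ridge-Willow-Larch-Orwell-Fern-Alder: 22+12+8+15+3+9+16 = 85  ← best
The minimum is 85.
One optimal route: Alder → Easton → Ridge → Willow → Larch → Orwell → Fern → Alder (or its reverse).

Minimum total distance: 85 blocks.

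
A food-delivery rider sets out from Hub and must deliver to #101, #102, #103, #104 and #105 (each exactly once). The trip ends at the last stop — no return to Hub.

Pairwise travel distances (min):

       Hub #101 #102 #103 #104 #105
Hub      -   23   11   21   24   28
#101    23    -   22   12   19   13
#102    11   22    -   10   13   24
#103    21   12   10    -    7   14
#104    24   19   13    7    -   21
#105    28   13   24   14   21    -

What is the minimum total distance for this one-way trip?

There are 5! = 120 possible orderings.
Hub → #101 → #102 → #103 → #104 → #105: 23+22+10+7+21 = 83
Hub → #101 → #102 → #103 → #105 → #104: 23+22+10+14+21 = 90
Hub → #101 → #102 → #104 → #103 → #105: 23+22+13+7+14 = 79
Hub → #101 → #102 → #104 → #105 → #103: 23+22+13+21+14 = 93
Hub → #101 → #102 → #105 → #103 → #104: 23+22+24+14+7 = 90
Hub → #101 → #102 → #105 → #104 → #103: 23+22+24+21+7 = 97
Hub → #101 → #103 → #102 → #104 → #105: 23+12+10+13+21 = 79
Hub → #101 → #103 → #102 → #105 → #104: 23+12+10+24+21 = 90
Hub → #101 → #103 → #104 → #102 → #105: 23+12+7+13+24 = 79
Hub → #101 → #103 → #104 → #105 → #102: 23+12+7+21+24 = 87
Hub → #101 → #103 → #105 → #102 → #104: 23+12+14+24+13 = 86
Hub → #101 → #103 → #105 → #104 → #102: 23+12+14+21+13 = 83
Hub → #101 → #104 → #102 → #103 → #105: 23+19+13+10+14 = 79
Hub → #101 → #104 → #102 → #105 → #103: 23+19+13+24+14 = 93
… (106 more)
Hub → #102 → #104 → #103 → #101 → #105: 11+13+7+12+13 = 56  ← best
The minimum is 56.
One shortest path: Hub → #102 → #104 → #103 → #101 → #105.

Shortest open route: 56 min.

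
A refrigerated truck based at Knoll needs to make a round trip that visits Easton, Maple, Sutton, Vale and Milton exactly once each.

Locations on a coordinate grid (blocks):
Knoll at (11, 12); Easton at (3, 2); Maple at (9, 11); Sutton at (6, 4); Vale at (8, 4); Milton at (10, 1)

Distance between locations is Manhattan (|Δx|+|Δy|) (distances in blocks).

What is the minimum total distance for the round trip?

38 blocks — the shortest possible round trip.

With 5 stops there are 5!/2 = 60 distinct round trips (a route and its reverse cost the same).
Knoll→Easton→Maple→Sutton→Vale→Milton→Knoll: 18+15+10+2+5+12 = 62
Knoll→Easton→Maple→Sutton→Milton→Vale→Knoll: 18+15+10+7+5+11 = 66
Knoll→Easton→Maple→Vale→Sutton→Milton→Knoll: 18+15+8+2+7+12 = 62
Knoll→Easton→Maple→Vale→Milton→Sutton→Knoll: 18+15+8+5+7+13 = 66
Knoll→Easton→Maple→Milton→Sutton→Vale→Knoll: 18+15+11+7+2+11 = 64
Knoll→Easton→Maple→Milton→Vale→Sutton→Knoll: 18+15+11+5+2+13 = 64
Knoll→Easton→Sutton→Maple→Vale→Milton→Knoll: 18+5+10+8+5+12 = 58
Knoll→Easton→Sutton→Maple→Milton→Vale→Knoll: 18+5+10+11+5+11 = 60
Knoll→Easton→Sutton→Vale→Maple→Milton→Knoll: 18+5+2+8+11+12 = 56
Knoll→Easton→Sutton→Vale→Milton→Maple→Knoll: 18+5+2+5+11+3 = 44
Knoll→Easton→Sutton→Milton→Maple→Vale→Knoll: 18+5+7+11+8+11 = 60
Knoll→Easton→Sutton→Milton→Vale→Maple→Knoll: 18+5+7+5+8+3 = 46
Knoll→Easton→Vale→Maple→Sutton→Milton→Knoll: 18+7+8+10+7+12 = 62
Knoll→Easton→Vale→Maple→Milton→Sutton→Knoll: 18+7+8+11+7+13 = 64
… (46 more)
Knoll→Maple→Vale→Sutton→Easton→Milton→Knoll: 3+8+2+5+8+12 = 38  ← best
The minimum is 38.
One optimal route: Knoll → Maple → Vale → Sutton → Easton → Milton → Knoll (or its reverse).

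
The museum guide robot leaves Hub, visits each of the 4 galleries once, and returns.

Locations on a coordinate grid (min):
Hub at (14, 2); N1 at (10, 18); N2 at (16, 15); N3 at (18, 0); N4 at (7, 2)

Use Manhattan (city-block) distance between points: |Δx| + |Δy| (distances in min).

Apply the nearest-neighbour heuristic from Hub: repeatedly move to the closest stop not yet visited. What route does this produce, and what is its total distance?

Total distance 62 min via the nearest-neighbour route Hub → N3 → N4 → N1 → N2 → Hub.

From Hub: distances to unvisited — N3=6, N4=7, N2=15, N1=20. Nearest is N3 (6).
From N3: distances to unvisited — N4=13, N2=17, N1=26. Nearest is N4 (13).
From N4: distances to unvisited — N1=19, N2=22. Nearest is N1 (19).
From N1: distances to unvisited — N2=9. Nearest is N2 (9).
Return N2→Hub: 15.
Total = 6 + 13 + 19 + 9 + 15 = 62.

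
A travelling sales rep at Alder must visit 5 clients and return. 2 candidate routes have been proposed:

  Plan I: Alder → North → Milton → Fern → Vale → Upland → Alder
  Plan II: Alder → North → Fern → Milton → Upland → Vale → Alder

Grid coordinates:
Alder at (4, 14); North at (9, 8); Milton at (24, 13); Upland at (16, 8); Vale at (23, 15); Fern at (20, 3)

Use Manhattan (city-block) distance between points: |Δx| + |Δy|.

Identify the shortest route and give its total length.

88 — Plan II is the shortest.

Plan I: 11 + 20 + 14 + 15 + 14 + 18 = 92
Plan II: 11 + 16 + 14 + 13 + 14 + 20 = 88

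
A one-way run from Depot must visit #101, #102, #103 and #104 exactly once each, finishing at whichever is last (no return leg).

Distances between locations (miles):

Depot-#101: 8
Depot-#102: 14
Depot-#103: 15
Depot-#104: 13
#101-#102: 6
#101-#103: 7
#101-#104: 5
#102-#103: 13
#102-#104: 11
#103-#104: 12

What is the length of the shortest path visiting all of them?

There are 4! = 24 possible orderings.
Depot→#101→#102→#103→#104: 8+6+13+12 = 39
Depot→#101→#102→#104→#103: 8+6+11+12 = 37
Depot→#101→#103→#102→#104: 8+7+13+11 = 39
Depot→#101→#103→#104→#102: 8+7+12+11 = 38
Depot→#101→#104→#102→#103: 8+5+11+13 = 37
Depot→#101→#104→#103→#102: 8+5+12+13 = 38
Depot→#102→#101→#103→#104: 14+6+7+12 = 39
Depot→#102→#101→#104→#103: 14+6+5+12 = 37
Depot→#102→#103→#101→#104: 14+13+7+5 = 39
Depot→#102→#103→#104→#101: 14+13+12+5 = 44
Depot→#102→#104→#101→#103: 14+11+5+7 = 37
Depot→#102→#104→#103→#101: 14+11+12+7 = 44
Depot→#103→#101→#102→#104: 15+7+6+11 = 39
Depot→#103→#101→#104→#102: 15+7+5+11 = 38
… (10 more)
The minimum is 37.
One shortest path: Depot → #101 → #102 → #104 → #103.

37 miles — the minimum one-way total.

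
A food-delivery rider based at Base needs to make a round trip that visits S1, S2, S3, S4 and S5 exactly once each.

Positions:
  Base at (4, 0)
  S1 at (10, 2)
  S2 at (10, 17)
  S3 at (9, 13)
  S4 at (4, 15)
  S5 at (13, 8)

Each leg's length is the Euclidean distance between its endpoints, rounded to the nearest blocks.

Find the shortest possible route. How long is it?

44 blocks — the shortest possible round trip.

Base → S1 → S2 → S3 → S4 → S5 → Base: 6+15+4+5+11+12 = 53
Base → S1 → S2 → S3 → S5 → S4 → Base: 6+15+4+6+11+15 = 57
Base → S1 → S2 → S4 → S3 → S5 → Base: 6+15+6+5+6+12 = 50
Base → S1 → S2 → S4 → S5 → S3 → Base: 6+15+6+11+6+14 = 58
Base → S1 → S2 → S5 → S3 → S4 → Base: 6+15+9+6+5+15 = 56
Base → S1 → S2 → S5 → S4 → S3 → Base: 6+15+9+11+5+14 = 60
Base → S1 → S3 → S2 → S4 → S5 → Base: 6+11+4+6+11+12 = 50
Base → S1 → S3 → S2 → S5 → S4 → Base: 6+11+4+9+11+15 = 56
Base → S1 → S3 → S4 → S2 → S5 → Base: 6+11+5+6+9+12 = 49
Base → S1 → S3 → S4 → S5 → S2 → Base: 6+11+5+11+9+18 = 60
Base → S1 → S3 → S5 → S2 → S4 → Base: 6+11+6+9+6+15 = 53
Base → S1 → S3 → S5 → S4 → S2 → Base: 6+11+6+11+6+18 = 58
Base → S1 → S4 → S2 → S3 → S5 → Base: 6+14+6+4+6+12 = 48
Base → S1 → S4 → S2 → S5 → S3 → Base: 6+14+6+9+6+14 = 55
… (46 more)
Base → S1 → S5 → S3 → S2 → S4 → Base: 6+7+6+4+6+15 = 44  ← best
The minimum is 44.
One optimal route: Base → S1 → S5 → S3 → S2 → S4 → Base (or its reverse).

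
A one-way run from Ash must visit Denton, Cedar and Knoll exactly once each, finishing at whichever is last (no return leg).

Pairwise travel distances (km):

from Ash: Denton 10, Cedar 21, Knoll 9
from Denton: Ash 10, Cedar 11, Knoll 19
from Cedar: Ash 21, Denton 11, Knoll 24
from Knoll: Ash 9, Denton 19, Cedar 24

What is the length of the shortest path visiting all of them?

39 km — the minimum one-way total.

There are 3! = 6 possible orderings.
Ash - Denton - Cedar - Knoll: 10+11+24 = 45
Ash - Denton - Knoll - Cedar: 10+19+24 = 53
Ash - Cedar - Denton - Knoll: 21+11+19 = 51
Ash - Cedar - Knoll - Denton: 21+24+19 = 64
Ash - Knoll - Denton - Cedar: 9+19+11 = 39
Ash - Knoll - Cedar - Denton: 9+24+11 = 44
The minimum is 39.
One shortest path: Ash → Knoll → Denton → Cedar.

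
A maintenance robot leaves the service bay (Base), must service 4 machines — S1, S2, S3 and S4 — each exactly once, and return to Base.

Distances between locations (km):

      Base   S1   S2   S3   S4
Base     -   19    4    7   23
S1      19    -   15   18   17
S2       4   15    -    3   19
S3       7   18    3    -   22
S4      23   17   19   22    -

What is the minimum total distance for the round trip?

With 4 stops there are 4!/2 = 12 distinct round trips (a route and its reverse cost the same).
Base - S1 - S2 - S3 - S4 - Base: 19+15+3+22+23 = 82
Base - S1 - S2 - S4 - S3 - Base: 19+15+19+22+7 = 82
Base - S1 - S3 - S2 - S4 - Base: 19+18+3+19+23 = 82
Base - S1 - S3 - S4 - S2 - Base: 19+18+22+19+4 = 82
Base - S1 - S4 - S2 - S3 - Base: 19+17+19+3+7 = 65
Base - S1 - S4 - S3 - S2 - Base: 19+17+22+3+4 = 65
Base - S2 - S1 - S3 - S4 - Base: 4+15+18+22+23 = 82
Base - S2 - S1 - S4 - S3 - Base: 4+15+17+22+7 = 65
Base - S2 - S3 - S1 - S4 - Base: 4+3+18+17+23 = 65
Base - S2 - S4 - S1 - S3 - Base: 4+19+17+18+7 = 65
Base - S3 - S1 - S2 - S4 - Base: 7+18+15+19+23 = 82
Base - S3 - S2 - S1 - S4 - Base: 7+3+15+17+23 = 65
The minimum is 65.
One optimal route: Base → S1 → S4 → S2 → S3 → Base (or its reverse).

Shortest round trip = 65 km.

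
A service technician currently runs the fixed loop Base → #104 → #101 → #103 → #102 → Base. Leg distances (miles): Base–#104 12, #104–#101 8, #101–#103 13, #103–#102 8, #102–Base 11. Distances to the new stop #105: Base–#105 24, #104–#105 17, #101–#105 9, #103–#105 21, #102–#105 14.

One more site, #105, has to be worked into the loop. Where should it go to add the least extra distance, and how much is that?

Insertion cost between consecutive stops i–j is d(i,#105) + d(#105,j) − d(i,j):
  between Base and #104: 24 + 17 − 12 = 29
  between #104 and #101: 17 + 9 − 8 = 18
  between #101 and #103: 9 + 21 − 13 = 17
  between #103 and #102: 21 + 14 − 8 = 27
  between #102 and Base: 14 + 24 − 11 = 27
Cheapest insertion is between #101 and #103, adding 17.
New total = 52 + 17 = 69.

+17 miles — insert #105 between #101 and #103.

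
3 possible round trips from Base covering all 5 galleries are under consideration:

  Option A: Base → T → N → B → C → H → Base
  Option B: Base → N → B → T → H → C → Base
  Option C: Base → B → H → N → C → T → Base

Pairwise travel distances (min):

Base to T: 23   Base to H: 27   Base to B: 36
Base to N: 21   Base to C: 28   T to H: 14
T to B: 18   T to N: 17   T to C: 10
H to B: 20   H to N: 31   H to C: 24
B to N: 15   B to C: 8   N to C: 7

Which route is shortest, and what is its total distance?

Option A: 23 + 17 + 15 + 8 + 24 + 27 = 114
Option B: 21 + 15 + 18 + 14 + 24 + 28 = 120
Option C: 36 + 20 + 31 + 7 + 10 + 23 = 127

Shortest is Option A, total 114 min.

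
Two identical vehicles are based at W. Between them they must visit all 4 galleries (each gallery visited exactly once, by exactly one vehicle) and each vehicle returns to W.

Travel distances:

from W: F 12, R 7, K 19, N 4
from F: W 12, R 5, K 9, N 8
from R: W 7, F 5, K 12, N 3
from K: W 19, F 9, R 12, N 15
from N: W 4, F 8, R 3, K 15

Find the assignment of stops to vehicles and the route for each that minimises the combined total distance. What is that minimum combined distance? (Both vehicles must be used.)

Try each way of splitting the stops between the two vehicles (each non-empty) and, for each split, find the best tour for each vehicle:
  {F} + {R, K, N}: 24 + 38 = 62
  {R} + {F, K, N}: 14 + 40 = 54
  {F, R} + {K, N}: 24 + 38 = 62
  {K} + {F, R, N}: 38 + 24 = 62
  {F, K} + {R, N}: 40 + 14 = 54
  {R, K} + {F, N}: 38 + 24 = 62
  … (7 splits in total)
  {F, R, K} + {N}: 40 + 8 = 48  ← best
Best: vehicle 1 W → F → K → R → W = 40; vehicle 2 W → N → W = 8; combined 48.

Minimum combined distance: 48.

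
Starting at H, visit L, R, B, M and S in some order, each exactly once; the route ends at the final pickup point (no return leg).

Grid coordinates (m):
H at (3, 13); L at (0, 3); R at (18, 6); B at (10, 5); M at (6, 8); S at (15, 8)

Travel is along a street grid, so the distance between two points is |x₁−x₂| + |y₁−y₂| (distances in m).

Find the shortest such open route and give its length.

There are 5! = 120 possible orderings.
H → L → R → B → M → S: 13+21+9+7+9 = 59
H → L → R → B → S → M: 13+21+9+8+9 = 60
H → L → R → M → B → S: 13+21+14+7+8 = 63
H → L → R → M → S → B: 13+21+14+9+8 = 65
H → L → R → S → B → M: 13+21+5+8+7 = 54
H → L → R → S → M → B: 13+21+5+9+7 = 55
H → L → B → R → M → S: 13+12+9+14+9 = 57
H → L → B → R → S → M: 13+12+9+5+9 = 48
H → L → B → M → R → S: 13+12+7+14+5 = 51
H → L → B → M → S → R: 13+12+7+9+5 = 46
H → L → B → S → R → M: 13+12+8+5+14 = 52
H → L → B → S → M → R: 13+12+8+9+14 = 56
H → L → M → R → B → S: 13+11+14+9+8 = 55
H → L → M → R → S → B: 13+11+14+5+8 = 51
… (106 more)
H → M → S → R → B → L: 8+9+5+9+12 = 43  ← best
The minimum is 43.
One shortest path: H → M → S → R → B → L.

Minimum one-way distance = 43 m.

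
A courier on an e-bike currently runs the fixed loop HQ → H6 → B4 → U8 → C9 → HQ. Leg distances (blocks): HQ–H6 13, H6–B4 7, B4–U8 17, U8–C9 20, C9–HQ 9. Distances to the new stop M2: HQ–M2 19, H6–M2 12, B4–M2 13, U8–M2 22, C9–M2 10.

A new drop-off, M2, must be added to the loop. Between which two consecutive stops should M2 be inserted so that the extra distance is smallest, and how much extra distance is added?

Insertion cost between consecutive stops i–j is d(i,M2) + d(M2,j) − d(i,j):
  between HQ and H6: 19 + 12 − 13 = 18
  between H6 and B4: 12 + 13 − 7 = 18
  between B4 and U8: 13 + 22 − 17 = 18
  between U8 and C9: 22 + 10 − 20 = 12
  between C9 and HQ: 10 + 19 − 9 = 20
Cheapest insertion is between U8 and C9, adding 12.
New total = 66 + 12 = 78.

Adding 12 blocks by placing M2 on the U8–C9 leg.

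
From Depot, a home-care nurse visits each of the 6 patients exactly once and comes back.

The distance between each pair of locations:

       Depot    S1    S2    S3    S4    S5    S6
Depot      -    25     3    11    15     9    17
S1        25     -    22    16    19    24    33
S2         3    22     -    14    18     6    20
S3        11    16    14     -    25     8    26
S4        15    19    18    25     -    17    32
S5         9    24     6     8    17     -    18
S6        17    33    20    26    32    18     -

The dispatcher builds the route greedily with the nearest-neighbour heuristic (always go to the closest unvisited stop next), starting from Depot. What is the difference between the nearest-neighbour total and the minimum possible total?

From Depot: S2=3, S5=9, S3=11, S4=15, S6=17, S1=25 → choose S2 (3).
From S2: S5=6, S3=14, S4=18, S6=20, S1=22 → choose S5 (6).
From S5: S3=8, S4=17, S6=18, S1=24 → choose S3 (8).
From S3: S1=16, S4=25, S6=26 → choose S1 (16).
From S1: S4=19, S6=33 → choose S4 (19).
From S4: S6=32 → choose S6 (32).
NN route Depot → S2 → S5 → S3 → S1 → S4 → S6 → Depot costs 101.
Optimal: Depot → S2 → S4 → S1 → S3 → S5 → S6 → Depot costs 99 (by enumerating all 360 distinct tours).
Excess = 101 − 99 = 2.

Excess over optimum: 2.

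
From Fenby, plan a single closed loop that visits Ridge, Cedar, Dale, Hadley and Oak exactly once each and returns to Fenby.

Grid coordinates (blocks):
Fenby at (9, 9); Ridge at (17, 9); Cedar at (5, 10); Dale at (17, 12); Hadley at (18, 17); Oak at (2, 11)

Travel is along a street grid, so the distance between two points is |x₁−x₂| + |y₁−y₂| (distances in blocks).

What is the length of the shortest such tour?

48 blocks — the shortest possible round trip.

With 5 stops there are 5!/2 = 60 distinct round trips (a route and its reverse cost the same).
Fenby - Ridge - Cedar - Dale - Hadley - Oak - Fenby: 8+13+14+6+22+9 = 72
Fenby - Ridge - Cedar - Dale - Oak - Hadley - Fenby: 8+13+14+16+22+17 = 90
Fenby - Ridge - Cedar - Hadley - Dale - Oak - Fenby: 8+13+20+6+16+9 = 72
Fenby - Ridge - Cedar - Hadley - Oak - Dale - Fenby: 8+13+20+22+16+11 = 90
Fenby - Ridge - Cedar - Oak - Dale - Hadley - Fenby: 8+13+4+16+6+17 = 64
Fenby - Ridge - Cedar - Oak - Hadley - Dale - Fenby: 8+13+4+22+6+11 = 64
Fenby - Ridge - Dale - Cedar - Hadley - Oak - Fenby: 8+3+14+20+22+9 = 76
Fenby - Ridge - Dale - Cedar - Oak - Hadley - Fenby: 8+3+14+4+22+17 = 68
Fenby - Ridge - Dale - Hadley - Cedar - Oak - Fenby: 8+3+6+20+4+9 = 50
Fenby - Ridge - Dale - Hadley - Oak - Cedar - Fenby: 8+3+6+22+4+5 = 48
Fenby - Ridge - Dale - Oak - Cedar - Hadley - Fenby: 8+3+16+4+20+17 = 68
Fenby - Ridge - Dale - Oak - Hadley - Cedar - Fenby: 8+3+16+22+20+5 = 74
Fenby - Ridge - Hadley - Cedar - Dale - Oak - Fenby: 8+9+20+14+16+9 = 76
Fenby - Ridge - Hadley - Cedar - Oak - Dale - Fenby: 8+9+20+4+16+11 = 68
… (46 more)
The minimum is 48.
One optimal route: Fenby → Ridge → Dale → Hadley → Oak → Cedar → Fenby (or its reverse).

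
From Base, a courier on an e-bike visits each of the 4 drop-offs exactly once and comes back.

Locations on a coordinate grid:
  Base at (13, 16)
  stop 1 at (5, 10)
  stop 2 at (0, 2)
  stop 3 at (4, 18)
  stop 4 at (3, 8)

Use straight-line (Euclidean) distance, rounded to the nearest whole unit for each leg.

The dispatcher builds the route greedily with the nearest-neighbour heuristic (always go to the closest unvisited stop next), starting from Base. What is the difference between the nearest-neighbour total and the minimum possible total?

Excess over optimum: 1.

Base: stop 3=9, stop 1=10, stop 4=13, stop 2=19 ⇒ stop 3
stop 3: stop 1=8, stop 4=10, stop 2=16 ⇒ stop 1
stop 1: stop 4=3, stop 2=9 ⇒ stop 4
stop 4: stop 2=7 ⇒ stop 2
NN route Base → stop 3 → stop 1 → stop 4 → stop 2 → Base costs 46.
Optimal: Base → stop 1 → stop 2 → stop 4 → stop 3 → Base costs 45 (by enumerating all 12 distinct tours).
Excess = 46 − 45 = 1.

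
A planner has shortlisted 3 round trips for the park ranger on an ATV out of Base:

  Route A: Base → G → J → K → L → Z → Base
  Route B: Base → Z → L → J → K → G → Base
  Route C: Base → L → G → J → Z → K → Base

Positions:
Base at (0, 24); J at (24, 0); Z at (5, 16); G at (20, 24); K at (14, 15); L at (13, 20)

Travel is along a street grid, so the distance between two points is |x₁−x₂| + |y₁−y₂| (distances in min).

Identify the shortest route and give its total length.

104 min — Route A is the shortest.

Route A: 20 + 28 + 25 + 6 + 12 + 13 = 104
Route B: 13 + 12 + 31 + 25 + 15 + 20 = 116
Route C: 17 + 11 + 28 + 35 + 10 + 23 = 124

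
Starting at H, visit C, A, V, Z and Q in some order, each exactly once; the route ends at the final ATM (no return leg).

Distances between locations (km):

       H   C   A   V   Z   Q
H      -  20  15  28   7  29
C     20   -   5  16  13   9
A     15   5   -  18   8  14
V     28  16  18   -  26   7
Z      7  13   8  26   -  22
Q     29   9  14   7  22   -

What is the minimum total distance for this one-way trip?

Shortest open route: 36 km.

There are 5! = 120 possible orderings.
H → C → A → V → Z → Q: 20+5+18+26+22 = 91
H → C → A → V → Q → Z: 20+5+18+7+22 = 72
H → C → A → Z → V → Q: 20+5+8+26+7 = 66
H → C → A → Z → Q → V: 20+5+8+22+7 = 62
H → C → A → Q → V → Z: 20+5+14+7+26 = 72
H → C → A → Q → Z → V: 20+5+14+22+26 = 87
H → C → V → A → Z → Q: 20+16+18+8+22 = 84
H → C → V → A → Q → Z: 20+16+18+14+22 = 90
H → C → V → Z → A → Q: 20+16+26+8+14 = 84
H → C → V → Z → Q → A: 20+16+26+22+14 = 98
H → C → V → Q → A → Z: 20+16+7+14+8 = 65
H → C → V → Q → Z → A: 20+16+7+22+8 = 73
H → C → Z → A → V → Q: 20+13+8+18+7 = 66
H → C → Z → A → Q → V: 20+13+8+14+7 = 62
… (106 more)
H → Z → A → C → Q → V: 7+8+5+9+7 = 36  ← best
The minimum is 36.
One shortest path: H → Z → A → C → Q → V.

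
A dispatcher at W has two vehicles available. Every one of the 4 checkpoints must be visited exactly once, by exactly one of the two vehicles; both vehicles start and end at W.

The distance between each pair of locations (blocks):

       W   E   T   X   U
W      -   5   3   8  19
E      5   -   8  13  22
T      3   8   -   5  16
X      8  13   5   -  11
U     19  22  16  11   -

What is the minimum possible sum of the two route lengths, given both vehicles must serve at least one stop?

Try each way of splitting the stops between the two vehicles (each non-empty) and, for each split, find the best tour for each vehicle:
  {E} + {T, X, U}: 10 + 38 = 48
  {T} + {E, X, U}: 6 + 46 = 52
  {E, T} + {X, U}: 16 + 38 = 54
  {X} + {E, T, U}: 16 + 46 = 62
  {E, X} + {T, U}: 26 + 38 = 64
  {T, X} + {E, U}: 16 + 46 = 62
  … (7 splits in total)
Best: vehicle 1 W → E → W = 10; vehicle 2 W → T → X → U → W = 38; combined 48.

Minimum combined distance: 48 blocks.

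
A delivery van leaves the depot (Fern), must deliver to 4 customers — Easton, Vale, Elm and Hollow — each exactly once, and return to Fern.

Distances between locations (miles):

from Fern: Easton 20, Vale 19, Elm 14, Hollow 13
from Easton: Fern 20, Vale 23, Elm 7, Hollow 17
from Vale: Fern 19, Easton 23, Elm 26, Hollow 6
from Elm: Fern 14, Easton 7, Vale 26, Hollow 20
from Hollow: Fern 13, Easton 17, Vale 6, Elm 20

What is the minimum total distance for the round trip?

Shortest round trip = 63 miles.

Fern→Easton→Vale→Elm→Hollow→Fern: 20+23+26+20+13 = 102
Fern→Easton→Vale→Hollow→Elm→Fern: 20+23+6+20+14 = 83
Fern→Easton→Elm→Vale→Hollow→Fern: 20+7+26+6+13 = 72
Fern→Easton→Elm→Hollow→Vale→Fern: 20+7+20+6+19 = 72
Fern→Easton→Hollow→Vale→Elm→Fern: 20+17+6+26+14 = 83
Fern→Easton→Hollow→Elm→Vale→Fern: 20+17+20+26+19 = 102
Fern→Vale→Easton→Elm→Hollow→Fern: 19+23+7+20+13 = 82
Fern→Vale→Easton→Hollow→Elm→Fern: 19+23+17+20+14 = 93
Fern→Vale→Elm→Easton→Hollow→Fern: 19+26+7+17+13 = 82
Fern→Vale→Hollow→Easton→Elm→Fern: 19+6+17+7+14 = 63
Fern→Elm→Easton→Vale→Hollow→Fern: 14+7+23+6+13 = 63
Fern→Elm→Vale→Easton→Hollow→Fern: 14+26+23+17+13 = 93
The minimum is 63.
One optimal route: Fern → Vale → Hollow → Easton → Elm → Fern (or its reverse).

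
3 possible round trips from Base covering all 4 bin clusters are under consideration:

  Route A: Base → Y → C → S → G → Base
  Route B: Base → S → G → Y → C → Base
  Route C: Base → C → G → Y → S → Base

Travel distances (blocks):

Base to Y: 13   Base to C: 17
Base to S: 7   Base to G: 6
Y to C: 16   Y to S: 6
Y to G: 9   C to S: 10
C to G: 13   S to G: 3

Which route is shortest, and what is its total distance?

Route A: 13 + 16 + 10 + 3 + 6 = 48
Route B: 7 + 3 + 9 + 16 + 17 = 52
Route C: 17 + 13 + 9 + 6 + 7 = 52

Shortest is Route A, total 48 blocks.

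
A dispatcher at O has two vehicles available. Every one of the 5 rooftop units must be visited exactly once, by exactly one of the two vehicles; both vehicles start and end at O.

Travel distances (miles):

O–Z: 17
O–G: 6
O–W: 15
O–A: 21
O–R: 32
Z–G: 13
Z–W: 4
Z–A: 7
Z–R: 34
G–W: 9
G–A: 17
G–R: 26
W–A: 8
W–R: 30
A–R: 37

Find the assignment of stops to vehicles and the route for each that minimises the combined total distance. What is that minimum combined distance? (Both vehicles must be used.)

Check every non-empty split of the stops between the two vehicles; for each half take its own optimal tour:
  {Z} + {G, W, A, R}: 34 + 91 = 125
  {G} + {Z, W, A, R}: 12 + 94 = 106
  {Z, G} + {W, A, R}: 36 + 91 = 127
  {W} + {Z, G, A, R}: 30 + 93 = 123
  {Z, W} + {G, A, R}: 36 + 90 = 126
  {G, W} + {Z, A, R}: 30 + 93 = 123
  … (15 splits in total)
Best: vehicle 1 O → G → O = 12; vehicle 2 O → Z → A → W → R → O = 94; combined 106.

106 miles — the smallest possible combined total.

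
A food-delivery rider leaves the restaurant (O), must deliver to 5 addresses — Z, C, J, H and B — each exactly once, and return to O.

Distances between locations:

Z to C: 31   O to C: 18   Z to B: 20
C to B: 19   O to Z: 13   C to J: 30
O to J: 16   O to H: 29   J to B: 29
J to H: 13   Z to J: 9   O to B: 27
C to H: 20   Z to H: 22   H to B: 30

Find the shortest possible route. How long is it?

O-Z-C-J-H-B-O: 13+31+30+13+30+27 = 144
O-Z-C-J-B-H-O: 13+31+30+29+30+29 = 162
O-Z-C-H-J-B-O: 13+31+20+13+29+27 = 133
O-Z-C-H-B-J-O: 13+31+20+30+29+16 = 139
O-Z-C-B-J-H-O: 13+31+19+29+13+29 = 134
O-Z-C-B-H-J-O: 13+31+19+30+13+16 = 122
O-Z-J-C-H-B-O: 13+9+30+20+30+27 = 129
O-Z-J-C-B-H-O: 13+9+30+19+30+29 = 130
O-Z-J-H-C-B-O: 13+9+13+20+19+27 = 101
O-Z-J-H-B-C-O: 13+9+13+30+19+18 = 102
O-Z-J-B-C-H-O: 13+9+29+19+20+29 = 119
O-Z-J-B-H-C-O: 13+9+29+30+20+18 = 119
O-Z-H-C-J-B-O: 13+22+20+30+29+27 = 141
O-Z-H-C-B-J-O: 13+22+20+19+29+16 = 119
… (46 more)
The minimum is 101.
One optimal route: O → Z → J → H → C → B → O (or its reverse).

101 — the shortest possible round trip.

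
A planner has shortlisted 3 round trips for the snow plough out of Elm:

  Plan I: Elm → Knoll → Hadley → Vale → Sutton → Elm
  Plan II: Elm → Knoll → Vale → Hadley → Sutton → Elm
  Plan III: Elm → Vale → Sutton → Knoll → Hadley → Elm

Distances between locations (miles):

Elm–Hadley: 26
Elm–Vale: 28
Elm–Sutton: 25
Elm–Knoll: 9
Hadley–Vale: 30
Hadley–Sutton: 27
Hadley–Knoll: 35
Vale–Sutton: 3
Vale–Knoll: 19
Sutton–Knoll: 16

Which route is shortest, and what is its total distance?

102 miles — Plan I is the shortest.

Plan I: 9 + 35 + 30 + 3 + 25 = 102
Plan II: 9 + 19 + 30 + 27 + 25 = 110
Plan III: 28 + 3 + 16 + 35 + 26 = 108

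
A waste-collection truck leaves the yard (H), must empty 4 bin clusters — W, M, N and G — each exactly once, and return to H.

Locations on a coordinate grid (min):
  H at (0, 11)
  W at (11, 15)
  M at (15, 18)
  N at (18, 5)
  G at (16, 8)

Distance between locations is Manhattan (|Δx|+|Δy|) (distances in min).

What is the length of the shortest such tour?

Minimum total distance: 62 min.

There are 12 distinct closed tours to check (reversals are equivalent).
H-W-M-N-G-H: 15+7+16+5+19 = 62
H-W-M-G-N-H: 15+7+11+5+24 = 62
H-W-N-M-G-H: 15+17+16+11+19 = 78
H-W-N-G-M-H: 15+17+5+11+22 = 70
H-W-G-M-N-H: 15+12+11+16+24 = 78
H-W-G-N-M-H: 15+12+5+16+22 = 70
H-M-W-N-G-H: 22+7+17+5+19 = 70
H-M-W-G-N-H: 22+7+12+5+24 = 70
H-M-N-W-G-H: 22+16+17+12+19 = 86
H-M-G-W-N-H: 22+11+12+17+24 = 86
H-N-W-M-G-H: 24+17+7+11+19 = 78
H-N-M-W-G-H: 24+16+7+12+19 = 78
The minimum is 62.
One optimal route: H → W → M → N → G → H (or its reverse).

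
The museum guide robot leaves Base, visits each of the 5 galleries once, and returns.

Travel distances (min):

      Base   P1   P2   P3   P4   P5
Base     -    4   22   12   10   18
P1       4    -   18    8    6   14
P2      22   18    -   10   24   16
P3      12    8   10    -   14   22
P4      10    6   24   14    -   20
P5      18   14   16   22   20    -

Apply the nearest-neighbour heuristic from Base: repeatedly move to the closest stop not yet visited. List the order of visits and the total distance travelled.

Nearest-neighbour total = 68 min; route Base → P1 → P4 → P3 → P2 → P5 → Base.

From Base: distances to unvisited — P1=4, P4=10, P3=12, P5=18, P2=22. Nearest is P1 (4).
From P1: distances to unvisited — P4=6, P3=8, P5=14, P2=18. Nearest is P4 (6).
From P4: distances to unvisited — P3=14, P5=20, P2=24. Nearest is P3 (14).
From P3: distances to unvisited — P2=10, P5=22. Nearest is P2 (10).
From P2: distances to unvisited — P5=16. Nearest is P5 (16).
Return P5→Base: 18.
Total = 4 + 6 + 14 + 10 + 16 + 18 = 68.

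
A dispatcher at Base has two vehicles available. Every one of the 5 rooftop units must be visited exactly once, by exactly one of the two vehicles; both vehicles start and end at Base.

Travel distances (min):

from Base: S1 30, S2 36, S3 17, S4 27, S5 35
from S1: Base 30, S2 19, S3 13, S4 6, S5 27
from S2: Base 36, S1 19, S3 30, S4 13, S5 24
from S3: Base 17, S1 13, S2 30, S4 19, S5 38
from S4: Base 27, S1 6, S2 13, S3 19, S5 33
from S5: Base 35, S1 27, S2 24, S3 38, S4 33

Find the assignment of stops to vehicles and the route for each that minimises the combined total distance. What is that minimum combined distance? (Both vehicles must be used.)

Check every non-empty split of the stops between the two vehicles; for each half take its own optimal tour:
  {S1} + {S2, S3, S4, S5}: 60 + 108 = 168
  {S2} + {S1, S3, S4, S5}: 72 + 104 = 176
  {S1, S2} + {S3, S4, S5}: 85 + 104 = 189
  {S3} + {S1, S2, S4, S5}: 34 + 108 = 142
  {S1, S3} + {S2, S4, S5}: 60 + 99 = 159
  {S2, S3} + {S1, S4, S5}: 83 + 95 = 178
  … (15 splits in total)
Best: vehicle 1 Base → S3 → Base = 34; vehicle 2 Base → S1 → S4 → S2 → S5 → Base = 108; combined 142.

Minimum combined distance: 142 min.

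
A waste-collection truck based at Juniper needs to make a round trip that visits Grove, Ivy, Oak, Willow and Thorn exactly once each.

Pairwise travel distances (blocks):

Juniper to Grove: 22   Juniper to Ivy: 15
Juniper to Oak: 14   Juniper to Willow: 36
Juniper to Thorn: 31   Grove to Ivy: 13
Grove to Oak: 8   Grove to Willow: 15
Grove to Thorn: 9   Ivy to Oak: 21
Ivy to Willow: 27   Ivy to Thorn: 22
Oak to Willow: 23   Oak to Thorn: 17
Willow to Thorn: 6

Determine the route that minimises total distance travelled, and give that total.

Juniper → Grove → Ivy → Oak → Willow → Thorn → Juniper: 22+13+21+23+6+31 = 116
Juniper → Grove → Ivy → Oak → Thorn → Willow → Juniper: 22+13+21+17+6+36 = 115
Juniper → Grove → Ivy → Willow → Oak → Thorn → Juniper: 22+13+27+23+17+31 = 133
Juniper → Grove → Ivy → Willow → Thorn → Oak → Juniper: 22+13+27+6+17+14 = 99
Juniper → Grove → Ivy → Thorn → Oak → Willow → Juniper: 22+13+22+17+23+36 = 133
Juniper → Grove → Ivy → Thorn → Willow → Oak → Juniper: 22+13+22+6+23+14 = 100
Juniper → Grove → Oak → Ivy → Willow → Thorn → Juniper: 22+8+21+27+6+31 = 115
Juniper → Grove → Oak → Ivy → Thorn → Willow → Juniper: 22+8+21+22+6+36 = 115
Juniper → Grove → Oak → Willow → Ivy → Thorn → Juniper: 22+8+23+27+22+31 = 133
Juniper → Grove → Oak → Willow → Thorn → Ivy → Juniper: 22+8+23+6+22+15 = 96
Juniper → Grove → Oak → Thorn → Ivy → Willow → Juniper: 22+8+17+22+27+36 = 132
Juniper → Grove → Oak → Thorn → Willow → Ivy → Juniper: 22+8+17+6+27+15 = 95
Juniper → Grove → Willow → Ivy → Oak → Thorn → Juniper: 22+15+27+21+17+31 = 133
Juniper → Grove → Willow → Ivy → Thorn → Oak → Juniper: 22+15+27+22+17+14 = 117
… (46 more)
Juniper → Ivy → Willow → Thorn → Grove → Oak → Juniper: 15+27+6+9+8+14 = 79  ← best
The minimum is 79.
One optimal route: Juniper → Ivy → Willow → Thorn → Grove → Oak → Juniper (or its reverse).

79 blocks — the shortest possible round trip.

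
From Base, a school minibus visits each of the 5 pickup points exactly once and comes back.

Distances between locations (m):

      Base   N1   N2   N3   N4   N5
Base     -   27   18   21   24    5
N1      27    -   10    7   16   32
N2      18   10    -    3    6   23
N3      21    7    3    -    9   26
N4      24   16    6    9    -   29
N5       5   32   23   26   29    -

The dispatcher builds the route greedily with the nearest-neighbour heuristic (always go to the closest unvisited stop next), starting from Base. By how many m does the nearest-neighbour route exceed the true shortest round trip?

1 m longer than the optimal tour.

From Base: N5=5, N2=18, N3=21, N4=24, N1=27 → choose N5 (5).
From N5: N2=23, N3=26, N4=29, N1=32 → choose N2 (23).
From N2: N3=3, N4=6, N1=10 → choose N3 (3).
From N3: N1=7, N4=9 → choose N1 (7).
From N1: N4=16 → choose N4 (16).
NN route Base → N5 → N2 → N3 → N1 → N4 → Base costs 78.
Optimal: Base → N1 → N3 → N2 → N4 → N5 → Base costs 77 (by enumerating all 60 distinct tours).
Excess = 78 − 77 = 1.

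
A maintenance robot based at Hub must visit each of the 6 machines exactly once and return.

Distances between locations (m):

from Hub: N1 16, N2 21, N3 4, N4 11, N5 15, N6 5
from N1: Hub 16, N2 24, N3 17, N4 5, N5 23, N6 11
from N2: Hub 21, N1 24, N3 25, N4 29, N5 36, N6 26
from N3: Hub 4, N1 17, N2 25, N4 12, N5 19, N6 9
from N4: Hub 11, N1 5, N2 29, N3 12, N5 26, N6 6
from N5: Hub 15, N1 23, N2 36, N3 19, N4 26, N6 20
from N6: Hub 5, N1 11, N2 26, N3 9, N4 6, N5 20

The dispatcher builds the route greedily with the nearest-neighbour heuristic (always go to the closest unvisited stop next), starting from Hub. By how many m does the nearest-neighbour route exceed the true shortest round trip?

From Hub: N3=4, N6=5, N4=11, N5=15, N1=16, N2=21 → choose N3 (4).
From N3: N6=9, N4=12, N1=17, N5=19, N2=25 → choose N6 (9).
From N6: N4=6, N1=11, N5=20, N2=26 → choose N4 (6).
From N4: N1=5, N5=26, N2=29 → choose N1 (5).
From N1: N5=23, N2=24 → choose N5 (23).
From N5: N2=36 → choose N2 (36).
NN route Hub → N3 → N6 → N4 → N1 → N5 → N2 → Hub costs 104.
Optimal: Hub → N2 → N1 → N4 → N6 → N3 → N5 → Hub costs 99 (by enumerating all 360 distinct tours).
Excess = 104 − 99 = 5.

5 m longer than the optimal tour.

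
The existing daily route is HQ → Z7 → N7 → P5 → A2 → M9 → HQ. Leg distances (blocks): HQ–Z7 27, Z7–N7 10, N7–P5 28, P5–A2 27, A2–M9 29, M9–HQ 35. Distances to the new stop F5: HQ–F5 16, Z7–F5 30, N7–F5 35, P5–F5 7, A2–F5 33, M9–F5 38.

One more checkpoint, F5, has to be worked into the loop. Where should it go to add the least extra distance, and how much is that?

Insertion cost between consecutive stops i–j is d(i,F5) + d(F5,j) − d(i,j):
  between HQ and Z7: 16 + 30 − 27 = 19
  between Z7 and N7: 30 + 35 − 10 = 55
  between N7 and P5: 35 + 7 − 28 = 14
  between P5 and A2: 7 + 33 − 27 = 13
  between A2 and M9: 33 + 38 − 29 = 42
  between M9 and HQ: 38 + 16 − 35 = 19
Cheapest insertion is between P5 and A2, adding 13.
New total = 156 + 13 = 169.

Adding 13 blocks by placing F5 on the P5–A2 leg.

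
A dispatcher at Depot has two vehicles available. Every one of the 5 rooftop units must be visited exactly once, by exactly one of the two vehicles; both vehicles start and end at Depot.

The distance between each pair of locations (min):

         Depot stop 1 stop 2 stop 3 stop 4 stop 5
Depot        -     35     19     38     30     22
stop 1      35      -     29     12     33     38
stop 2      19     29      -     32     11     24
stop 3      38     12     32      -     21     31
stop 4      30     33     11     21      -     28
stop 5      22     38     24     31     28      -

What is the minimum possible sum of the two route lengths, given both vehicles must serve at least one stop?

There are 2^4 − 1 = 15 ways to divide the 5 stops into two non-empty groups. For each, the best each vehicle can do is its own shortest tour through its group:
  {stop 1} + {stop 2, stop 3, stop 4, stop 5}: 70 + 104 = 174
  {stop 2} + {stop 1, stop 3, stop 4, stop 5}: 38 + 118 = 156
  {stop 1, stop 2} + {stop 3, stop 4, stop 5}: 83 + 104 = 187
  {stop 3} + {stop 1, stop 2, stop 4, stop 5}: 76 + 123 = 199
  {stop 1, stop 3} + {stop 2, stop 4, stop 5}: 85 + 80 = 165
  {stop 2, stop 3} + {stop 1, stop 4, stop 5}: 89 + 118 = 207
  … (15 splits in total)
  {stop 1, stop 2, stop 3, stop 4} + {stop 5}: 98 + 44 = 142  ← best
Best: vehicle 1 Depot → stop 1 → stop 3 → stop 4 → stop 2 → Depot = 98; vehicle 2 Depot → stop 5 → Depot = 44; combined 142.

142 min — the smallest possible combined total.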